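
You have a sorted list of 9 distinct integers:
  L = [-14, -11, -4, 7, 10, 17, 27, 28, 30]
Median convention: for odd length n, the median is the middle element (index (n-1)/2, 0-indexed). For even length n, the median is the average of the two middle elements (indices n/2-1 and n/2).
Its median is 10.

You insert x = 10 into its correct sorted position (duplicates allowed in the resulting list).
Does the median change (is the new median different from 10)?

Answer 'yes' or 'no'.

Answer: no

Derivation:
Old median = 10
Insert x = 10
New median = 10
Changed? no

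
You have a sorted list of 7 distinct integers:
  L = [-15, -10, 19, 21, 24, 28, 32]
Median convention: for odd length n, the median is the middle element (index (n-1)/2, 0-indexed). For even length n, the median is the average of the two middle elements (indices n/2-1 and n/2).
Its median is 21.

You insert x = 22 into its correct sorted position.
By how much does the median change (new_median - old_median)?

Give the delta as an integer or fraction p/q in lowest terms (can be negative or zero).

Old median = 21
After inserting x = 22: new sorted = [-15, -10, 19, 21, 22, 24, 28, 32]
New median = 43/2
Delta = 43/2 - 21 = 1/2

Answer: 1/2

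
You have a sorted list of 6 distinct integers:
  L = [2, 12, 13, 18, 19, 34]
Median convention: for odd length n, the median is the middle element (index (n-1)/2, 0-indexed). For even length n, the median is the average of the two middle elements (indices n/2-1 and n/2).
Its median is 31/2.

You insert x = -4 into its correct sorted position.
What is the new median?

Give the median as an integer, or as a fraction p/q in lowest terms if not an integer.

Answer: 13

Derivation:
Old list (sorted, length 6): [2, 12, 13, 18, 19, 34]
Old median = 31/2
Insert x = -4
Old length even (6). Middle pair: indices 2,3 = 13,18.
New length odd (7). New median = single middle element.
x = -4: 0 elements are < x, 6 elements are > x.
New sorted list: [-4, 2, 12, 13, 18, 19, 34]
New median = 13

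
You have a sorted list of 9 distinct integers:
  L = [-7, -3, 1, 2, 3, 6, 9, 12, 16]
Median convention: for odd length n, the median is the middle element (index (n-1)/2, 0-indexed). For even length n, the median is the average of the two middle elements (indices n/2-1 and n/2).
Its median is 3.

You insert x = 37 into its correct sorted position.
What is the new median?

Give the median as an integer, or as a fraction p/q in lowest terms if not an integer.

Old list (sorted, length 9): [-7, -3, 1, 2, 3, 6, 9, 12, 16]
Old median = 3
Insert x = 37
Old length odd (9). Middle was index 4 = 3.
New length even (10). New median = avg of two middle elements.
x = 37: 9 elements are < x, 0 elements are > x.
New sorted list: [-7, -3, 1, 2, 3, 6, 9, 12, 16, 37]
New median = 9/2

Answer: 9/2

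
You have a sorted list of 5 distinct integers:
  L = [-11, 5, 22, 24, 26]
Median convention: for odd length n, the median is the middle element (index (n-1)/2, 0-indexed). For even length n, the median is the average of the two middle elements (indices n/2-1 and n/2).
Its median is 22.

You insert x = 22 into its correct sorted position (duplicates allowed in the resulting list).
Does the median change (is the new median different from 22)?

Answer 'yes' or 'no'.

Answer: no

Derivation:
Old median = 22
Insert x = 22
New median = 22
Changed? no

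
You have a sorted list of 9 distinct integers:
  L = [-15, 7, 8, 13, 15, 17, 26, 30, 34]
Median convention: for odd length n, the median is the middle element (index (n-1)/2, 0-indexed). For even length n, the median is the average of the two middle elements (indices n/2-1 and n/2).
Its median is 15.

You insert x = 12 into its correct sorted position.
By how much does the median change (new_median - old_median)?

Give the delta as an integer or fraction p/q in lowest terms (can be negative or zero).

Old median = 15
After inserting x = 12: new sorted = [-15, 7, 8, 12, 13, 15, 17, 26, 30, 34]
New median = 14
Delta = 14 - 15 = -1

Answer: -1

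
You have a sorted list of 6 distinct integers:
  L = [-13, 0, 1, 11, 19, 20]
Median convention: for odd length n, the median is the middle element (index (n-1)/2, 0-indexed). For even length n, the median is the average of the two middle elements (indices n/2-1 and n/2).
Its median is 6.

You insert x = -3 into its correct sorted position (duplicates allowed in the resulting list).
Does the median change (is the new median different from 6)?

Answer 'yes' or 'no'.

Answer: yes

Derivation:
Old median = 6
Insert x = -3
New median = 1
Changed? yes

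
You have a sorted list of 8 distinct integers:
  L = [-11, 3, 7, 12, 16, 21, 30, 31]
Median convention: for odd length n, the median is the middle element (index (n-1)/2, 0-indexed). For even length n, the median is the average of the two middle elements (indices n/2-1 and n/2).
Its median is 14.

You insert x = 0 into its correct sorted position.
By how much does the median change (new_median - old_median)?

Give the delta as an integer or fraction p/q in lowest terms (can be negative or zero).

Answer: -2

Derivation:
Old median = 14
After inserting x = 0: new sorted = [-11, 0, 3, 7, 12, 16, 21, 30, 31]
New median = 12
Delta = 12 - 14 = -2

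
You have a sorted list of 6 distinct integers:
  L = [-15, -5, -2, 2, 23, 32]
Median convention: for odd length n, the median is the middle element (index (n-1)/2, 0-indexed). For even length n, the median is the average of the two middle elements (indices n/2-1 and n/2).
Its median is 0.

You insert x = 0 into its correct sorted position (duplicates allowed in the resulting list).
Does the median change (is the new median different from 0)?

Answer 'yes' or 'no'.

Old median = 0
Insert x = 0
New median = 0
Changed? no

Answer: no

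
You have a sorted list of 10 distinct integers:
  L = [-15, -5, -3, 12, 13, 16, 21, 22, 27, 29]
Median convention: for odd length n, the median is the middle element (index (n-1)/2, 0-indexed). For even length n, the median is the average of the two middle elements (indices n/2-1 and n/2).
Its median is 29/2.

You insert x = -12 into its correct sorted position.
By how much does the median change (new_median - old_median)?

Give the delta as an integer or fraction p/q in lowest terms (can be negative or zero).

Answer: -3/2

Derivation:
Old median = 29/2
After inserting x = -12: new sorted = [-15, -12, -5, -3, 12, 13, 16, 21, 22, 27, 29]
New median = 13
Delta = 13 - 29/2 = -3/2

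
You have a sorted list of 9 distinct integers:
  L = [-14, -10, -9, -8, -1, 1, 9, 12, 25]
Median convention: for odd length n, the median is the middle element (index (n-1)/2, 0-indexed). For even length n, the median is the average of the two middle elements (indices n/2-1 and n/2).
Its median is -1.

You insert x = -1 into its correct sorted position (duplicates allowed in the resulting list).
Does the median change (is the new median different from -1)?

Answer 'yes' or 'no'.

Old median = -1
Insert x = -1
New median = -1
Changed? no

Answer: no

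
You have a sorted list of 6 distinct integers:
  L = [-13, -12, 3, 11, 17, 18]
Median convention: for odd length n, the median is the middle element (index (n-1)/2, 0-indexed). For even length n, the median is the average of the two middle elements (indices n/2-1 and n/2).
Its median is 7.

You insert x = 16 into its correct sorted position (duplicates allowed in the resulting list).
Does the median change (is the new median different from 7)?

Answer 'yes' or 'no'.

Answer: yes

Derivation:
Old median = 7
Insert x = 16
New median = 11
Changed? yes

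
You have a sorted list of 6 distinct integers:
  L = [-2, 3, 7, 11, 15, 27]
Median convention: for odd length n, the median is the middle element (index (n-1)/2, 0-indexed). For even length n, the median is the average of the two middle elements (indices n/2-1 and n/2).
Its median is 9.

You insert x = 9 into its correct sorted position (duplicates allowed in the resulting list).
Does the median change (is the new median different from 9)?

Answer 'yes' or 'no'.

Answer: no

Derivation:
Old median = 9
Insert x = 9
New median = 9
Changed? no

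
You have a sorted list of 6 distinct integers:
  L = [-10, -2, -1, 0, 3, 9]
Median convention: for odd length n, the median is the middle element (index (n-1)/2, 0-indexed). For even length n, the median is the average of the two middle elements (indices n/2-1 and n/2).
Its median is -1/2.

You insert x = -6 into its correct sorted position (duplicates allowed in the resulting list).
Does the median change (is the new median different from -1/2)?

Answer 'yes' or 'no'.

Old median = -1/2
Insert x = -6
New median = -1
Changed? yes

Answer: yes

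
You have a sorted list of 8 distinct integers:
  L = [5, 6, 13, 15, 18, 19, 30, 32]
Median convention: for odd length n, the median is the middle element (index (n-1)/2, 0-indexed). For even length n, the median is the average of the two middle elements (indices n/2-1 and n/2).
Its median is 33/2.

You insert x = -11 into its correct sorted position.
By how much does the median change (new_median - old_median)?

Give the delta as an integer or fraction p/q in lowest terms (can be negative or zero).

Old median = 33/2
After inserting x = -11: new sorted = [-11, 5, 6, 13, 15, 18, 19, 30, 32]
New median = 15
Delta = 15 - 33/2 = -3/2

Answer: -3/2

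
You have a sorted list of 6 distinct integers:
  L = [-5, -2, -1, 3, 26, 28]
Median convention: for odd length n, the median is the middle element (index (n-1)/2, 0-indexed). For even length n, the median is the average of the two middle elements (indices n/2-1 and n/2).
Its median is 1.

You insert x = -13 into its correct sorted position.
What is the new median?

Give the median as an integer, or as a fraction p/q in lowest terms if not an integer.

Answer: -1

Derivation:
Old list (sorted, length 6): [-5, -2, -1, 3, 26, 28]
Old median = 1
Insert x = -13
Old length even (6). Middle pair: indices 2,3 = -1,3.
New length odd (7). New median = single middle element.
x = -13: 0 elements are < x, 6 elements are > x.
New sorted list: [-13, -5, -2, -1, 3, 26, 28]
New median = -1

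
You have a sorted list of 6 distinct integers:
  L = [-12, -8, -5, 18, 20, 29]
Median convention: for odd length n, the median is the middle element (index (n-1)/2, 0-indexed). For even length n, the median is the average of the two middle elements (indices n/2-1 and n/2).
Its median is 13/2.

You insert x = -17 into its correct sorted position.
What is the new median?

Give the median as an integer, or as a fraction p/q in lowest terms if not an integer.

Answer: -5

Derivation:
Old list (sorted, length 6): [-12, -8, -5, 18, 20, 29]
Old median = 13/2
Insert x = -17
Old length even (6). Middle pair: indices 2,3 = -5,18.
New length odd (7). New median = single middle element.
x = -17: 0 elements are < x, 6 elements are > x.
New sorted list: [-17, -12, -8, -5, 18, 20, 29]
New median = -5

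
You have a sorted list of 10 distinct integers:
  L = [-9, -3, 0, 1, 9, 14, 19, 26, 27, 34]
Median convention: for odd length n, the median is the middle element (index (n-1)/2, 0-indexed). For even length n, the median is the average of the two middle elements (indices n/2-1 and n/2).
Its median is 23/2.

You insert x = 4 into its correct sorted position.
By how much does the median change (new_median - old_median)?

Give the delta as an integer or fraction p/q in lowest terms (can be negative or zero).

Old median = 23/2
After inserting x = 4: new sorted = [-9, -3, 0, 1, 4, 9, 14, 19, 26, 27, 34]
New median = 9
Delta = 9 - 23/2 = -5/2

Answer: -5/2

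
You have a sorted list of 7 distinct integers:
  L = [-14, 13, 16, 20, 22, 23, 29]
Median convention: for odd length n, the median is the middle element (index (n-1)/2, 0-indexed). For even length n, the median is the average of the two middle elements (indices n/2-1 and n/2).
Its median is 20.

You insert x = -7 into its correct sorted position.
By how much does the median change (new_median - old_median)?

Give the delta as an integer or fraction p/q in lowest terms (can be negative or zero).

Old median = 20
After inserting x = -7: new sorted = [-14, -7, 13, 16, 20, 22, 23, 29]
New median = 18
Delta = 18 - 20 = -2

Answer: -2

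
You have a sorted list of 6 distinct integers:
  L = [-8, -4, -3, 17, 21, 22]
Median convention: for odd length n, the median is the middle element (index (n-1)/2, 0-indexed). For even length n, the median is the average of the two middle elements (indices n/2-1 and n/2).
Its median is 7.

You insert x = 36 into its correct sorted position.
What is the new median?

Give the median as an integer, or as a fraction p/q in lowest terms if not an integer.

Answer: 17

Derivation:
Old list (sorted, length 6): [-8, -4, -3, 17, 21, 22]
Old median = 7
Insert x = 36
Old length even (6). Middle pair: indices 2,3 = -3,17.
New length odd (7). New median = single middle element.
x = 36: 6 elements are < x, 0 elements are > x.
New sorted list: [-8, -4, -3, 17, 21, 22, 36]
New median = 17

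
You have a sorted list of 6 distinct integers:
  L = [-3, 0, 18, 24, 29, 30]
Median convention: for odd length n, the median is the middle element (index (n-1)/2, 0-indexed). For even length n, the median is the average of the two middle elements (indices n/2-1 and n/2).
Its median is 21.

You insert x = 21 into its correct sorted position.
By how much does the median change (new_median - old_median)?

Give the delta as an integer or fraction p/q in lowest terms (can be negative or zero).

Old median = 21
After inserting x = 21: new sorted = [-3, 0, 18, 21, 24, 29, 30]
New median = 21
Delta = 21 - 21 = 0

Answer: 0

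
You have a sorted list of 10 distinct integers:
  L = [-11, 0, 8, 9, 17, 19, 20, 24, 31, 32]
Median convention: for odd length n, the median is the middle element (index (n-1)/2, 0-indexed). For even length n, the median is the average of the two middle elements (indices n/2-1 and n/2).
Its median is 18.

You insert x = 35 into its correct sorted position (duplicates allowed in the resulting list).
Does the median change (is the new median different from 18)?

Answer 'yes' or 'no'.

Answer: yes

Derivation:
Old median = 18
Insert x = 35
New median = 19
Changed? yes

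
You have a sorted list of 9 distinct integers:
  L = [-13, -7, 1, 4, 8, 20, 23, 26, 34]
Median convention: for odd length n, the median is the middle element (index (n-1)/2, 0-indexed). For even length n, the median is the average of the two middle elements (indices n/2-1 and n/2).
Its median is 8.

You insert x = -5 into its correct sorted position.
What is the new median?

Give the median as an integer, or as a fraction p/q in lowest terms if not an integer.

Answer: 6

Derivation:
Old list (sorted, length 9): [-13, -7, 1, 4, 8, 20, 23, 26, 34]
Old median = 8
Insert x = -5
Old length odd (9). Middle was index 4 = 8.
New length even (10). New median = avg of two middle elements.
x = -5: 2 elements are < x, 7 elements are > x.
New sorted list: [-13, -7, -5, 1, 4, 8, 20, 23, 26, 34]
New median = 6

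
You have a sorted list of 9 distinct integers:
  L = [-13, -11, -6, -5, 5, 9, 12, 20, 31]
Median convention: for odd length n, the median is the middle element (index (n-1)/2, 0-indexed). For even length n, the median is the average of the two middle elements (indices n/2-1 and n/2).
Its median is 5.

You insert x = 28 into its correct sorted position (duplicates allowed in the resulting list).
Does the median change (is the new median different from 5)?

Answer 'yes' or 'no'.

Answer: yes

Derivation:
Old median = 5
Insert x = 28
New median = 7
Changed? yes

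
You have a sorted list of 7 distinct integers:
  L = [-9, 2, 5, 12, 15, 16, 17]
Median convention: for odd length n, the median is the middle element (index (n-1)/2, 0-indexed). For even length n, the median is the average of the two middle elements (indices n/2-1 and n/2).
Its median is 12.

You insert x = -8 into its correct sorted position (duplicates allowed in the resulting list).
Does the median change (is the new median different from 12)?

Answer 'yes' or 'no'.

Old median = 12
Insert x = -8
New median = 17/2
Changed? yes

Answer: yes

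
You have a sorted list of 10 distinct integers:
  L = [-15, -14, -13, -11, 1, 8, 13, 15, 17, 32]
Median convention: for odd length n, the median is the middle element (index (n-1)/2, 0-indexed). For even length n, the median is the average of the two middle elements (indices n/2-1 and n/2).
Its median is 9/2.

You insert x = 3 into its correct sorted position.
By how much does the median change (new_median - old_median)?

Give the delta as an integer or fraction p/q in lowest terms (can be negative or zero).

Answer: -3/2

Derivation:
Old median = 9/2
After inserting x = 3: new sorted = [-15, -14, -13, -11, 1, 3, 8, 13, 15, 17, 32]
New median = 3
Delta = 3 - 9/2 = -3/2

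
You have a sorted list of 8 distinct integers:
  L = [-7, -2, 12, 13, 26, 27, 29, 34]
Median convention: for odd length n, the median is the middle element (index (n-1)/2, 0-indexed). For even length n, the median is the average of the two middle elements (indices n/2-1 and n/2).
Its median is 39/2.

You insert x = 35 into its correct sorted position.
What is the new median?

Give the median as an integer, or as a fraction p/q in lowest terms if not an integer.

Answer: 26

Derivation:
Old list (sorted, length 8): [-7, -2, 12, 13, 26, 27, 29, 34]
Old median = 39/2
Insert x = 35
Old length even (8). Middle pair: indices 3,4 = 13,26.
New length odd (9). New median = single middle element.
x = 35: 8 elements are < x, 0 elements are > x.
New sorted list: [-7, -2, 12, 13, 26, 27, 29, 34, 35]
New median = 26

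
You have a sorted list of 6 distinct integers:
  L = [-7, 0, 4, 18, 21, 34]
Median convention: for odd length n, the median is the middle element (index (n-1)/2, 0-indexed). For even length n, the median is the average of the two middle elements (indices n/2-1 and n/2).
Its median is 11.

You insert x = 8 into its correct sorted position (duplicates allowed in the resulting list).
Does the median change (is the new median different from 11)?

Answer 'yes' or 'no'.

Answer: yes

Derivation:
Old median = 11
Insert x = 8
New median = 8
Changed? yes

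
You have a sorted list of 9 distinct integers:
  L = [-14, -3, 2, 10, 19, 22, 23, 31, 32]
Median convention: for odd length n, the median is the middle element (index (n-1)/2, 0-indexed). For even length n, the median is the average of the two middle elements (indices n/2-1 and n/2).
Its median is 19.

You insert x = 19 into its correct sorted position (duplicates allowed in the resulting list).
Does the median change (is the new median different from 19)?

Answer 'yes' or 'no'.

Old median = 19
Insert x = 19
New median = 19
Changed? no

Answer: no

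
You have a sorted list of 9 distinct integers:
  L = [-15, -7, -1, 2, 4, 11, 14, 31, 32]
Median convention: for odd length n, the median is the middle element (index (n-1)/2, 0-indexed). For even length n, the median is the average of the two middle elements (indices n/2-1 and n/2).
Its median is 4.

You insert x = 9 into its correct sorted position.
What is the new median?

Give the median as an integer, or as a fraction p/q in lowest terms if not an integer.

Answer: 13/2

Derivation:
Old list (sorted, length 9): [-15, -7, -1, 2, 4, 11, 14, 31, 32]
Old median = 4
Insert x = 9
Old length odd (9). Middle was index 4 = 4.
New length even (10). New median = avg of two middle elements.
x = 9: 5 elements are < x, 4 elements are > x.
New sorted list: [-15, -7, -1, 2, 4, 9, 11, 14, 31, 32]
New median = 13/2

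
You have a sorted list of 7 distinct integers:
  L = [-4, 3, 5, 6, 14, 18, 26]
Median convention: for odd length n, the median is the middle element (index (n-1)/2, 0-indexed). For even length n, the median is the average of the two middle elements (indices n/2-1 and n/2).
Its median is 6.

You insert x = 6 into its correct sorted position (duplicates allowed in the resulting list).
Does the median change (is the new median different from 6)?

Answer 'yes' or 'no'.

Answer: no

Derivation:
Old median = 6
Insert x = 6
New median = 6
Changed? no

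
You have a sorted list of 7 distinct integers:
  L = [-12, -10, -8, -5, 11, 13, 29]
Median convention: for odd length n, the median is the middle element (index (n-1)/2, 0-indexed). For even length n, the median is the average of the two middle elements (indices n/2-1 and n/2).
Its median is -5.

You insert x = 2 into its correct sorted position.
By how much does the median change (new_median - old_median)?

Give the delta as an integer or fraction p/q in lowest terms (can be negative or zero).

Old median = -5
After inserting x = 2: new sorted = [-12, -10, -8, -5, 2, 11, 13, 29]
New median = -3/2
Delta = -3/2 - -5 = 7/2

Answer: 7/2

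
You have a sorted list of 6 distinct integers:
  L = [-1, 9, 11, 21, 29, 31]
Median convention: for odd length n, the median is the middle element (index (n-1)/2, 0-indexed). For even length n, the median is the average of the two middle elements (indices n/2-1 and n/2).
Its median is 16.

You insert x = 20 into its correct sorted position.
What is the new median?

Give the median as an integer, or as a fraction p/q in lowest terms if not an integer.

Answer: 20

Derivation:
Old list (sorted, length 6): [-1, 9, 11, 21, 29, 31]
Old median = 16
Insert x = 20
Old length even (6). Middle pair: indices 2,3 = 11,21.
New length odd (7). New median = single middle element.
x = 20: 3 elements are < x, 3 elements are > x.
New sorted list: [-1, 9, 11, 20, 21, 29, 31]
New median = 20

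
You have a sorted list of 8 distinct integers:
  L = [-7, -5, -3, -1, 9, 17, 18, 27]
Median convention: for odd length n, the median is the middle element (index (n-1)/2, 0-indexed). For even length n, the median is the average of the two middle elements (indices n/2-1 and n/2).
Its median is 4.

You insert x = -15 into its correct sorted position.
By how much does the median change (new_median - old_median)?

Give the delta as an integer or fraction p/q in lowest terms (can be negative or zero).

Old median = 4
After inserting x = -15: new sorted = [-15, -7, -5, -3, -1, 9, 17, 18, 27]
New median = -1
Delta = -1 - 4 = -5

Answer: -5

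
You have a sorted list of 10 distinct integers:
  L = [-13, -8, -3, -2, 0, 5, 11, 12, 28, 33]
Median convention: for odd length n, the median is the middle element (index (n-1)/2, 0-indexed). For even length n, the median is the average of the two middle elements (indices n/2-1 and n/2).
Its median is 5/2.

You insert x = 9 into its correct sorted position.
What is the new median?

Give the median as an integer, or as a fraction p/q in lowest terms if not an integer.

Old list (sorted, length 10): [-13, -8, -3, -2, 0, 5, 11, 12, 28, 33]
Old median = 5/2
Insert x = 9
Old length even (10). Middle pair: indices 4,5 = 0,5.
New length odd (11). New median = single middle element.
x = 9: 6 elements are < x, 4 elements are > x.
New sorted list: [-13, -8, -3, -2, 0, 5, 9, 11, 12, 28, 33]
New median = 5

Answer: 5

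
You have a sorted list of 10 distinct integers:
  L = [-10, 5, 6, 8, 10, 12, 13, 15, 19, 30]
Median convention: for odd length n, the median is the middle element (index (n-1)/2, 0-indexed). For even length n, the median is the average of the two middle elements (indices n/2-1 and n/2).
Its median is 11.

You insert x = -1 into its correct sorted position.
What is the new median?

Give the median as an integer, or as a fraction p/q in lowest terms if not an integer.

Answer: 10

Derivation:
Old list (sorted, length 10): [-10, 5, 6, 8, 10, 12, 13, 15, 19, 30]
Old median = 11
Insert x = -1
Old length even (10). Middle pair: indices 4,5 = 10,12.
New length odd (11). New median = single middle element.
x = -1: 1 elements are < x, 9 elements are > x.
New sorted list: [-10, -1, 5, 6, 8, 10, 12, 13, 15, 19, 30]
New median = 10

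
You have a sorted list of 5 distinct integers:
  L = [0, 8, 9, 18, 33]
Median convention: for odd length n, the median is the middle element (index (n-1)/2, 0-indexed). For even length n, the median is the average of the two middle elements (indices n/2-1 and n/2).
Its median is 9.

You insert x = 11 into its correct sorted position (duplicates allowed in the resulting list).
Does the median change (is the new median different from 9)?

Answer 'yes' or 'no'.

Old median = 9
Insert x = 11
New median = 10
Changed? yes

Answer: yes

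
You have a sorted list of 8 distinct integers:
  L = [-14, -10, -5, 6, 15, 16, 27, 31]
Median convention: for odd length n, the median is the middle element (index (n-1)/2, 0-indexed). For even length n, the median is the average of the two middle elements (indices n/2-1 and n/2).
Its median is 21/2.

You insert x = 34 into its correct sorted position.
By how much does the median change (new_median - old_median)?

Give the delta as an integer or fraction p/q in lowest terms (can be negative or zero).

Old median = 21/2
After inserting x = 34: new sorted = [-14, -10, -5, 6, 15, 16, 27, 31, 34]
New median = 15
Delta = 15 - 21/2 = 9/2

Answer: 9/2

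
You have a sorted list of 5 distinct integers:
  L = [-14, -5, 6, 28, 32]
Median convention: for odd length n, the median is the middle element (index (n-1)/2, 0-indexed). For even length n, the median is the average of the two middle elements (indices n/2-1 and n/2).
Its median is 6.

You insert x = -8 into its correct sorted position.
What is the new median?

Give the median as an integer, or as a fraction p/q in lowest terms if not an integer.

Answer: 1/2

Derivation:
Old list (sorted, length 5): [-14, -5, 6, 28, 32]
Old median = 6
Insert x = -8
Old length odd (5). Middle was index 2 = 6.
New length even (6). New median = avg of two middle elements.
x = -8: 1 elements are < x, 4 elements are > x.
New sorted list: [-14, -8, -5, 6, 28, 32]
New median = 1/2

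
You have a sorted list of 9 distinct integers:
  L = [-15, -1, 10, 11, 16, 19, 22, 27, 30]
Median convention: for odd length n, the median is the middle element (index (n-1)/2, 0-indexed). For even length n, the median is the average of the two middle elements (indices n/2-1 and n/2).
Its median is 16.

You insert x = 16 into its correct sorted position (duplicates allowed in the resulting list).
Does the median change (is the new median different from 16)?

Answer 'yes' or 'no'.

Answer: no

Derivation:
Old median = 16
Insert x = 16
New median = 16
Changed? no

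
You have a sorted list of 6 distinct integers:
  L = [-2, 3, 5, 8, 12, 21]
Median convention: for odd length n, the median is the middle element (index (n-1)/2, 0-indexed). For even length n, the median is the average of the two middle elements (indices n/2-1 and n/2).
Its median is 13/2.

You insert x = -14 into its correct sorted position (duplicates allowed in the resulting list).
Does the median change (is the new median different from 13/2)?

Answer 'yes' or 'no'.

Answer: yes

Derivation:
Old median = 13/2
Insert x = -14
New median = 5
Changed? yes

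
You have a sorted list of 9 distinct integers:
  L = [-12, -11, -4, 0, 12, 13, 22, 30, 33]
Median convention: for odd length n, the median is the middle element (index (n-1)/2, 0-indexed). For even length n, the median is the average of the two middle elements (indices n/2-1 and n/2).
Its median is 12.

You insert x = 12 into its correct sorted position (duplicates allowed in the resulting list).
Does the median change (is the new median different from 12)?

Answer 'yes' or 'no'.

Answer: no

Derivation:
Old median = 12
Insert x = 12
New median = 12
Changed? no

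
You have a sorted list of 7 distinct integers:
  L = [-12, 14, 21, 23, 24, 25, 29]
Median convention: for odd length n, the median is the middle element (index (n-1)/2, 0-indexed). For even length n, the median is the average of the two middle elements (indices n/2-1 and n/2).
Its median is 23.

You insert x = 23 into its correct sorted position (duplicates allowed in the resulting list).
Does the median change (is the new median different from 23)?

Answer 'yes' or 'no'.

Answer: no

Derivation:
Old median = 23
Insert x = 23
New median = 23
Changed? no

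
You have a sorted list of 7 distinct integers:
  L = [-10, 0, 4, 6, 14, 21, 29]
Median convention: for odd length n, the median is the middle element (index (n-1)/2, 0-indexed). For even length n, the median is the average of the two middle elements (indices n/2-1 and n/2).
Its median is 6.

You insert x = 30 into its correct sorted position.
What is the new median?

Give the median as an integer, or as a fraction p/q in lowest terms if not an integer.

Old list (sorted, length 7): [-10, 0, 4, 6, 14, 21, 29]
Old median = 6
Insert x = 30
Old length odd (7). Middle was index 3 = 6.
New length even (8). New median = avg of two middle elements.
x = 30: 7 elements are < x, 0 elements are > x.
New sorted list: [-10, 0, 4, 6, 14, 21, 29, 30]
New median = 10

Answer: 10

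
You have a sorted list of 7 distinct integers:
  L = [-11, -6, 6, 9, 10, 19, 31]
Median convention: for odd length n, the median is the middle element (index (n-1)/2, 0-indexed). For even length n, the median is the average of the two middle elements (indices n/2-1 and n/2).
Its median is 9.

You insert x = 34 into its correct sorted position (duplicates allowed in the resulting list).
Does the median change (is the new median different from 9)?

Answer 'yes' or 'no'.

Old median = 9
Insert x = 34
New median = 19/2
Changed? yes

Answer: yes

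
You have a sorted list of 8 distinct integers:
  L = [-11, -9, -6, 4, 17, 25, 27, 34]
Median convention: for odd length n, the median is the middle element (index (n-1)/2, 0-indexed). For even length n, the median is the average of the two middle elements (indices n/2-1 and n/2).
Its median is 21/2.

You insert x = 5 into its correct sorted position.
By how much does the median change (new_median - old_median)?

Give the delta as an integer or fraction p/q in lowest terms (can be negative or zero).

Old median = 21/2
After inserting x = 5: new sorted = [-11, -9, -6, 4, 5, 17, 25, 27, 34]
New median = 5
Delta = 5 - 21/2 = -11/2

Answer: -11/2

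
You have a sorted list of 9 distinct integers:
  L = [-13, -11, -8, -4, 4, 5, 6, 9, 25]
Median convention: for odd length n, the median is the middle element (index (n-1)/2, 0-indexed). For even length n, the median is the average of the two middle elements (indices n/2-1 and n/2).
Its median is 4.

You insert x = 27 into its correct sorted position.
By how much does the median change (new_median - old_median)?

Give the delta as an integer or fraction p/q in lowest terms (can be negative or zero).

Answer: 1/2

Derivation:
Old median = 4
After inserting x = 27: new sorted = [-13, -11, -8, -4, 4, 5, 6, 9, 25, 27]
New median = 9/2
Delta = 9/2 - 4 = 1/2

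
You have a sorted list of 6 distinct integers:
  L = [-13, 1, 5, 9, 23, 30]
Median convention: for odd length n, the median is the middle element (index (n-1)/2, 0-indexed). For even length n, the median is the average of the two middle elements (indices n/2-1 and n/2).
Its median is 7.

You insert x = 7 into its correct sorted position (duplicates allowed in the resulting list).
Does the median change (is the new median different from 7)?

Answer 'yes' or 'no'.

Old median = 7
Insert x = 7
New median = 7
Changed? no

Answer: no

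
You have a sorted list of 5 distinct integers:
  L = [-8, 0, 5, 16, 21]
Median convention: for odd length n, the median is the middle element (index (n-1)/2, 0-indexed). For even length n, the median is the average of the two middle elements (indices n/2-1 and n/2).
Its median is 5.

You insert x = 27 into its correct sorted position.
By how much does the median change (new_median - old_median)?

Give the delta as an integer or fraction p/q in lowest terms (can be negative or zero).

Answer: 11/2

Derivation:
Old median = 5
After inserting x = 27: new sorted = [-8, 0, 5, 16, 21, 27]
New median = 21/2
Delta = 21/2 - 5 = 11/2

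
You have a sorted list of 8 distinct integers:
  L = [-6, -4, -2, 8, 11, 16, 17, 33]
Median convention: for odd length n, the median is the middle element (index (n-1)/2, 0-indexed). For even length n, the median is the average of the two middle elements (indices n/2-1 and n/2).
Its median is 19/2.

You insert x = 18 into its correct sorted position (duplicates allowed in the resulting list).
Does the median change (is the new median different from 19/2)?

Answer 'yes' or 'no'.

Answer: yes

Derivation:
Old median = 19/2
Insert x = 18
New median = 11
Changed? yes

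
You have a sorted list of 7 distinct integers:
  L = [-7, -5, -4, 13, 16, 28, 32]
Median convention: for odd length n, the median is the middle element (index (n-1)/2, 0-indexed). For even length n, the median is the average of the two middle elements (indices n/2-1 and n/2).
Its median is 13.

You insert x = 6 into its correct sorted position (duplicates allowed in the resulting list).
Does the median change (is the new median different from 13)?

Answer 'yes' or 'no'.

Old median = 13
Insert x = 6
New median = 19/2
Changed? yes

Answer: yes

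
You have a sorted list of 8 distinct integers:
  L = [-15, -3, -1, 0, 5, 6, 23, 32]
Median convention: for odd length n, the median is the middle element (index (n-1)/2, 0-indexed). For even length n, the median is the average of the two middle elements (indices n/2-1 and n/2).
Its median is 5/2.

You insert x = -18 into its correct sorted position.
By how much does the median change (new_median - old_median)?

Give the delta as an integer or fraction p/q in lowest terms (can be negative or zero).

Answer: -5/2

Derivation:
Old median = 5/2
After inserting x = -18: new sorted = [-18, -15, -3, -1, 0, 5, 6, 23, 32]
New median = 0
Delta = 0 - 5/2 = -5/2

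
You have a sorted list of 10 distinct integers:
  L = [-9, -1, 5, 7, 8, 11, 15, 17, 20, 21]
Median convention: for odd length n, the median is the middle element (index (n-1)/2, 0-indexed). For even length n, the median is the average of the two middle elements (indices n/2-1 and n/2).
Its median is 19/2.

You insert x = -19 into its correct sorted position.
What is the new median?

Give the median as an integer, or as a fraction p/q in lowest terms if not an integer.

Answer: 8

Derivation:
Old list (sorted, length 10): [-9, -1, 5, 7, 8, 11, 15, 17, 20, 21]
Old median = 19/2
Insert x = -19
Old length even (10). Middle pair: indices 4,5 = 8,11.
New length odd (11). New median = single middle element.
x = -19: 0 elements are < x, 10 elements are > x.
New sorted list: [-19, -9, -1, 5, 7, 8, 11, 15, 17, 20, 21]
New median = 8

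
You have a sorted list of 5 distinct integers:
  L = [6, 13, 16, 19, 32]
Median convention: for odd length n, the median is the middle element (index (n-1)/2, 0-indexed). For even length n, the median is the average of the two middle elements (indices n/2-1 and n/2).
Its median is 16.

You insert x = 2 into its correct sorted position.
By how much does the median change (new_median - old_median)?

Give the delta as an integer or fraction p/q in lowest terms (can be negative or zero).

Answer: -3/2

Derivation:
Old median = 16
After inserting x = 2: new sorted = [2, 6, 13, 16, 19, 32]
New median = 29/2
Delta = 29/2 - 16 = -3/2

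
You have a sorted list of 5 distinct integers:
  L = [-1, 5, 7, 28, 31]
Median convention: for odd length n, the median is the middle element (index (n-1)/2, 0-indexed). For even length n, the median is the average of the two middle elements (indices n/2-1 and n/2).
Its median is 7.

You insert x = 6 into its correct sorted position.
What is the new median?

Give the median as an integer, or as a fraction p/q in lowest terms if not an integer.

Old list (sorted, length 5): [-1, 5, 7, 28, 31]
Old median = 7
Insert x = 6
Old length odd (5). Middle was index 2 = 7.
New length even (6). New median = avg of two middle elements.
x = 6: 2 elements are < x, 3 elements are > x.
New sorted list: [-1, 5, 6, 7, 28, 31]
New median = 13/2

Answer: 13/2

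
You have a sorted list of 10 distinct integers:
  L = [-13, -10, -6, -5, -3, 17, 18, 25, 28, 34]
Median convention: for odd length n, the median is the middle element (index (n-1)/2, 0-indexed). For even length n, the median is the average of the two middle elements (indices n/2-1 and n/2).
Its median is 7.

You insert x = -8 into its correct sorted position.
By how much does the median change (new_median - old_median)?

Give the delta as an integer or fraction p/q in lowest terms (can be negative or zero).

Old median = 7
After inserting x = -8: new sorted = [-13, -10, -8, -6, -5, -3, 17, 18, 25, 28, 34]
New median = -3
Delta = -3 - 7 = -10

Answer: -10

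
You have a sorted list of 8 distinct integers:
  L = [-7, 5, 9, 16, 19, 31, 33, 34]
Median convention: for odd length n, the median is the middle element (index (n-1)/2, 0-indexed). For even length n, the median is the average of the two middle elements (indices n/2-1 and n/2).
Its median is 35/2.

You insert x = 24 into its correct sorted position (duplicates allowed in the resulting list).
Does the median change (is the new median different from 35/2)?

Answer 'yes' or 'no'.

Answer: yes

Derivation:
Old median = 35/2
Insert x = 24
New median = 19
Changed? yes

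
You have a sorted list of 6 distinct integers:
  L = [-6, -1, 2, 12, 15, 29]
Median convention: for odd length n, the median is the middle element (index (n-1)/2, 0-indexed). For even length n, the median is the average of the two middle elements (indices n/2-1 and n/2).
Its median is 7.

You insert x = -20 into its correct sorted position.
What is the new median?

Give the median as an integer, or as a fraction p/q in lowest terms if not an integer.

Old list (sorted, length 6): [-6, -1, 2, 12, 15, 29]
Old median = 7
Insert x = -20
Old length even (6). Middle pair: indices 2,3 = 2,12.
New length odd (7). New median = single middle element.
x = -20: 0 elements are < x, 6 elements are > x.
New sorted list: [-20, -6, -1, 2, 12, 15, 29]
New median = 2

Answer: 2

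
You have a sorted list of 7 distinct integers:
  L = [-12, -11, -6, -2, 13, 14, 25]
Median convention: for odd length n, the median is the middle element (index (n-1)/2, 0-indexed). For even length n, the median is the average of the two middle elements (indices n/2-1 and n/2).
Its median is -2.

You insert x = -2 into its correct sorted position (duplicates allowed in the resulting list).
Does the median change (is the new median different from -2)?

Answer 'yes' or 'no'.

Answer: no

Derivation:
Old median = -2
Insert x = -2
New median = -2
Changed? no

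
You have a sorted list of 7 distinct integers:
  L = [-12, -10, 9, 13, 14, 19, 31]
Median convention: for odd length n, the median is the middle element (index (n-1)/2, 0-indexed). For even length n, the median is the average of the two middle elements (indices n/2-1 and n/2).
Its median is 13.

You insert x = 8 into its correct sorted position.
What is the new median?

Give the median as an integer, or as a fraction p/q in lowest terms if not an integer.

Old list (sorted, length 7): [-12, -10, 9, 13, 14, 19, 31]
Old median = 13
Insert x = 8
Old length odd (7). Middle was index 3 = 13.
New length even (8). New median = avg of two middle elements.
x = 8: 2 elements are < x, 5 elements are > x.
New sorted list: [-12, -10, 8, 9, 13, 14, 19, 31]
New median = 11

Answer: 11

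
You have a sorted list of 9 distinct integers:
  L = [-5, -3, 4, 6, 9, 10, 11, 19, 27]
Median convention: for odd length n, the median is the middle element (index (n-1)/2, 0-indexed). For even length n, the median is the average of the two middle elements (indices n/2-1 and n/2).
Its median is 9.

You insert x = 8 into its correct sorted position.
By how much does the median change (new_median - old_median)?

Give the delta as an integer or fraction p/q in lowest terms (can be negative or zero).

Old median = 9
After inserting x = 8: new sorted = [-5, -3, 4, 6, 8, 9, 10, 11, 19, 27]
New median = 17/2
Delta = 17/2 - 9 = -1/2

Answer: -1/2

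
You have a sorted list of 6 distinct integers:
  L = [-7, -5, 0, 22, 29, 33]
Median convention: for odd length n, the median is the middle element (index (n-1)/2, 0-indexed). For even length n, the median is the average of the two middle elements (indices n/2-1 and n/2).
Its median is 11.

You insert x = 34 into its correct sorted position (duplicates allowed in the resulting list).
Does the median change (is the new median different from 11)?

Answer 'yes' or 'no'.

Old median = 11
Insert x = 34
New median = 22
Changed? yes

Answer: yes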